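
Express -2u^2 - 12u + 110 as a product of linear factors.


Roots satisfy r1 + r2 = -b/a = -6 and r1*r2 = c/a = -55.
So r1 = 5, r2 = -11.
-2u^2 - 12u + 110 = -2(u - r1)(u - r2) = -2(u - 5)(u + 11)


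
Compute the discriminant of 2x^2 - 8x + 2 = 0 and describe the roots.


D = b^2 - 4ac = (-8)^2 - 4(2)(2) = 64 - 16 = 48
Since D > 0: two distinct irrational roots


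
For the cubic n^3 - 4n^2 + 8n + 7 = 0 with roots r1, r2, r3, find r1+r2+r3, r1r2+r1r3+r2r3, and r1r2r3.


Monic cubic n^3+bn^2+cn+d=0: sum=-b, pairwise sum=c, product=-d.
b=-4, c=8, d=7
r1+r2+r3 = 4
r1r2+r1r3+r2r3 = 8
r1r2r3 = -7


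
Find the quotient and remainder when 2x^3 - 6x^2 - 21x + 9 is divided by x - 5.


(2x^3 - 6x^2 - 21x + 9) / (x - 5)
Step 1: 2x^2 * (x - 5) = 2x^3 - 10x^2; subtract.
Step 2: 4x * (x - 5) = 4x^2 - 20x; subtract.
Step 3: -1 * (x - 5) = -x + 5; subtract.
Quotient: 2x^2 + 4x - 1, Remainder: 4


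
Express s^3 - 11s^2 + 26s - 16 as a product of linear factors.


Try integer roots (divisors of -16). s=8: p(8)=0.
Divide out (s - 8): quotient is s^2 - 3s + 2.
Factor the quadratic: (s - 2)(s - 1)
Result: (s - 8)(s - 2)(s - 1)


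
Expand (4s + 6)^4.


Expand (4s + 6)^4 by repeated multiplication:
  (4s + 6)^2 = 16s^2 + 48s + 36
  (4s + 6)^3 = 64s^3 + 288s^2 + 432s + 216
= 256s^4 + 1536s^3 + 3456s^2 + 3456s + 1296


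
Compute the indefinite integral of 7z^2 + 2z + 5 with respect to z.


Reverse power rule on each term:
  ∫ 7z^2 dz = (7/3)z^3
  ∫ 2z dz = z^2
  ∫ 5 dz = 5z
F(z) = (7/3)z^3 + z^2 + 5z + C


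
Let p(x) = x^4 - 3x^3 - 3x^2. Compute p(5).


Using direct substitution:
  1 * (5)^4 = 625
  -3 * (5)^3 = -375
  -3 * (5)^2 = -75
  0 * (5)^1 = 0
  constant: 0
Sum = 625 - 375 - 75 + 0 + 0 = 175


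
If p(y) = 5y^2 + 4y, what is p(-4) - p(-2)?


p(-4) = 64
p(-2) = 12
p(-4) - p(-2) = 64 - 12 = 52


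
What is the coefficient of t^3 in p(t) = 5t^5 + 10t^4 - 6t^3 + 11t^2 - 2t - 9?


Read off the coefficient of t^3: -6


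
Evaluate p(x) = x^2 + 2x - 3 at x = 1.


Using direct substitution:
  1 * (1)^2 = 1
  2 * (1)^1 = 2
  constant: -3
Sum = 1 + 2 - 3 = 0


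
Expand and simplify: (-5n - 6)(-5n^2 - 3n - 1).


Distribute each term of the first polynomial:
  (-5n)(-5n^2 - 3n - 1) = 25n^3 + 15n^2 + 5n
  (-6)(-5n^2 - 3n - 1) = 30n^2 + 18n + 6
Sum: 25n^3 + 45n^2 + 23n + 6


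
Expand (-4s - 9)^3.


Expand (-4s - 9)^3 by repeated multiplication:
  (-4s - 9)^2 = 16s^2 + 72s + 81
= -64s^3 - 432s^2 - 972s - 729


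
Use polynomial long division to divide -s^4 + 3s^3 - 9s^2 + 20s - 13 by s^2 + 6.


(-s^4 + 3s^3 - 9s^2 + 20s - 13) / (s^2 + 6)
Step 1: -s^2 * (s^2 + 6) = -s^4 - 6s^2; subtract.
Step 2: 3s * (s^2 + 6) = 3s^3 + 18s; subtract.
Step 3: -3 * (s^2 + 6) = -3s^2 - 18; subtract.
Quotient: -s^2 + 3s - 3, Remainder: 2s + 5


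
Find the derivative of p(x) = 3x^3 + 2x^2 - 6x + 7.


Apply the power rule term by term:
  d/dx(3x^3) = 9x^2
  d/dx(2x^2) = 4x
  d/dx(-6x) = -6
  d/dx(7) = 0
p'(x) = 9x^2 + 4x - 6


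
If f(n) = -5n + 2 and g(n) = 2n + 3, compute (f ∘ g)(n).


Substitute g(n) into f:
f(g(n)) = -5*(2n + 3) + 2
Expand and combine: -10n - 13


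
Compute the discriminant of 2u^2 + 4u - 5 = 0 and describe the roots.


D = b^2 - 4ac = (4)^2 - 4(2)(-5) = 16 + 40 = 56
Since D > 0: two distinct irrational roots


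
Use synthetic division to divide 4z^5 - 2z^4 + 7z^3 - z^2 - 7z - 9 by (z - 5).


Synthetic division with c = 5. Coefficients: 4, -2, 7, -1, -7, -9
Bring down 4.
  4 * 5 = 20; 20 - 2 = 18
  18 * 5 = 90; 90 + 7 = 97
  97 * 5 = 485; 485 - 1 = 484
  484 * 5 = 2420; 2420 - 7 = 2413
  2413 * 5 = 12065; 12065 - 9 = 12056
Quotient: 4z^4 + 18z^3 + 97z^2 + 484z + 2413, Remainder: 12056


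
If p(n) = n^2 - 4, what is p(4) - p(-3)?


p(4) = 12
p(-3) = 5
p(4) - p(-3) = 12 - 5 = 7


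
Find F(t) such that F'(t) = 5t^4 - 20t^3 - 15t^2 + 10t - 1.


Reverse power rule on each term:
  ∫ 5t^4 dt = t^5
  ∫ -20t^3 dt = -5t^4
  ∫ -15t^2 dt = -5t^3
  ∫ 10t dt = 5t^2
  ∫ -1 dt = -t
F(t) = t^5 - 5t^4 - 5t^3 + 5t^2 - t + C


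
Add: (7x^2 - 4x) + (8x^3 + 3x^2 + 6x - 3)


Align terms by degree and add:
  7x^2 - 4x
+ 8x^3 + 3x^2 + 6x - 3
= 8x^3 + 10x^2 + 2x - 3


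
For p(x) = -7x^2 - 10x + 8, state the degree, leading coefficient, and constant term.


Highest power of x is 2, with coefficient -7. Constant term is 8.
Degree = 2, leading coefficient = -7, constant term = 8


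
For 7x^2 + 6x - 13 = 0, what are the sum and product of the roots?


For ax^2+bx+c=0: sum = -b/a, product = c/a.
a=7, b=6, c=-13
Sum = -(6)/7 = -6/7
Product = (-13)/7 = -13/7


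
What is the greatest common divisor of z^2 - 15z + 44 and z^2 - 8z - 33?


Factor each:
  z^2 - 15z + 44 = (z - 11)(z - 4)
  z^2 - 8z - 33 = (z - 11)(z + 3)
Common monic factor: z - 11


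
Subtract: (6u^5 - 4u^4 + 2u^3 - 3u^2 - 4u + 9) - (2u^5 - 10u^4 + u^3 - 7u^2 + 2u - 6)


Distribute the minus sign:
  (6u^5 - 4u^4 + 2u^3 - 3u^2 - 4u + 9)
- (2u^5 - 10u^4 + u^3 - 7u^2 + 2u - 6)
Negate second polynomial: -2u^5 + 10u^4 - u^3 + 7u^2 - 2u + 6
Add: 4u^5 + 6u^4 + u^3 + 4u^2 - 6u + 15


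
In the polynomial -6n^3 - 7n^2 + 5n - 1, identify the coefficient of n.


Read off the coefficient of n: 5


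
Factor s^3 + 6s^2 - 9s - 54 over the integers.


Try integer roots (divisors of -54). s=-3: p(-3)=0.
Divide out (s + 3): quotient is s^2 + 3s - 18.
Factor the quadratic: (s - 3)(s + 6)
Result: (s + 3)(s - 3)(s + 6)


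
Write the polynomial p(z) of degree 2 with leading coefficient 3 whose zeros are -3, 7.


p(z) = 3(z + 3)(z - 7)
Expand: 3z^2 - 12z - 63


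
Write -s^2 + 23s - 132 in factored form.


Roots satisfy r1 + r2 = -b/a = 23 and r1*r2 = c/a = 132.
So r1 = 11, r2 = 12.
-s^2 + 23s - 132 = -(s - r1)(s - r2) = -(s - 11)(s - 12)


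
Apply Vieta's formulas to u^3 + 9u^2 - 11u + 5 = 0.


Monic cubic u^3+bu^2+cu+d=0: sum=-b, pairwise sum=c, product=-d.
b=9, c=-11, d=5
r1+r2+r3 = -9
r1r2+r1r3+r2r3 = -11
r1r2r3 = -5


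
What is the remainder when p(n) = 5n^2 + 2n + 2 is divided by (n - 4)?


By the Remainder Theorem, the remainder equals p(4):
  5*(4)^2 = 80
  2*(4)^1 = 8
  constant: 2
Sum: 80 + 8 + 2 = 90


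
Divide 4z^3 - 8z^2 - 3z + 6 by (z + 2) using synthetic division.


Synthetic division with c = -2. Coefficients: 4, -8, -3, 6
Bring down 4.
  4 * -2 = -8; -8 - 8 = -16
  -16 * -2 = 32; 32 - 3 = 29
  29 * -2 = -58; -58 + 6 = -52
Quotient: 4z^2 - 16z + 29, Remainder: -52


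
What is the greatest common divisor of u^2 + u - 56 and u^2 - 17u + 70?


Factor each:
  u^2 + u - 56 = (u - 7)(u + 8)
  u^2 - 17u + 70 = (u - 7)(u - 10)
Common monic factor: u - 7


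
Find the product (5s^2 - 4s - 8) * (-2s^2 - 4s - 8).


Distribute each term of the first polynomial:
  (5s^2)(-2s^2 - 4s - 8) = -10s^4 - 20s^3 - 40s^2
  (-4s)(-2s^2 - 4s - 8) = 8s^3 + 16s^2 + 32s
  (-8)(-2s^2 - 4s - 8) = 16s^2 + 32s + 64
Sum: -10s^4 - 12s^3 - 8s^2 + 64s + 64


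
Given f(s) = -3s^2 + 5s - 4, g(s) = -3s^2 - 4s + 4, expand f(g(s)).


Substitute g(s) into f:
f(g(s)) = -3*(-3s^2 - 4s + 4)^2 + 5*(-3s^2 - 4s + 4) + (-4)
(-3s^2 - 4s + 4)^2 = 9s^4 + 24s^3 - 8s^2 - 32s + 16
Expand and combine: -27s^4 - 72s^3 + 9s^2 + 76s - 32


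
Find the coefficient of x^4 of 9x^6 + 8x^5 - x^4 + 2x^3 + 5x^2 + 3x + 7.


Read off the coefficient of x^4: -1


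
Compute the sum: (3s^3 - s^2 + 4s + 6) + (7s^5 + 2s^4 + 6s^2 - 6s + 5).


Align terms by degree and add:
  3s^3 - s^2 + 4s + 6
+ 7s^5 + 2s^4 + 6s^2 - 6s + 5
= 7s^5 + 2s^4 + 3s^3 + 5s^2 - 2s + 11


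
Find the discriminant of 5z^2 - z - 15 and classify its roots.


D = b^2 - 4ac = (-1)^2 - 4(5)(-15) = 1 + 300 = 301
Since D > 0: two distinct irrational roots


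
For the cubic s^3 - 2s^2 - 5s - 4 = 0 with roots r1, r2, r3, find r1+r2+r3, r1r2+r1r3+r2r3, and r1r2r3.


Monic cubic s^3+bs^2+cs+d=0: sum=-b, pairwise sum=c, product=-d.
b=-2, c=-5, d=-4
r1+r2+r3 = 2
r1r2+r1r3+r2r3 = -5
r1r2r3 = 4


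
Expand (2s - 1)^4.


Expand (2s - 1)^4 by repeated multiplication:
  (2s - 1)^2 = 4s^2 - 4s + 1
  (2s - 1)^3 = 8s^3 - 12s^2 + 6s - 1
= 16s^4 - 32s^3 + 24s^2 - 8s + 1


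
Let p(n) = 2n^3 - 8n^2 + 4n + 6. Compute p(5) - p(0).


p(5) = 76
p(0) = 6
p(5) - p(0) = 76 - 6 = 70


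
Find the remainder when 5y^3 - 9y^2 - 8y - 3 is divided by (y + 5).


By the Remainder Theorem, the remainder equals p(-5):
  5*(-5)^3 = -625
  -9*(-5)^2 = -225
  -8*(-5)^1 = 40
  constant: -3
Sum: -625 - 225 + 40 - 3 = -813


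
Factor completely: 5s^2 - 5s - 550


Roots satisfy r1 + r2 = -b/a = 1 and r1*r2 = c/a = -110.
So r1 = -10, r2 = 11.
5s^2 - 5s - 550 = 5(s - r1)(s - r2) = 5(s + 10)(s - 11)


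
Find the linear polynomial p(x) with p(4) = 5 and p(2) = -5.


p(x) = mx + b. Using p(4)=5, p(2)=-5:
m = (5 + 5)/(4 - 2) = 10/2 = 5
b = 5 - m*(4) = 5 - 20 = -15
p(x) = 5x - 15


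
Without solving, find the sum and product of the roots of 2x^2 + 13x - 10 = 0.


For ax^2+bx+c=0: sum = -b/a, product = c/a.
a=2, b=13, c=-10
Sum = -(13)/2 = -13/2
Product = (-10)/2 = -5


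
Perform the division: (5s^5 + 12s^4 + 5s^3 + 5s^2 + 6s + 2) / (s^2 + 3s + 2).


(5s^5 + 12s^4 + 5s^3 + 5s^2 + 6s + 2) / (s^2 + 3s + 2)
Step 1: 5s^3 * (s^2 + 3s + 2) = 5s^5 + 15s^4 + 10s^3; subtract.
Step 2: -3s^2 * (s^2 + 3s + 2) = -3s^4 - 9s^3 - 6s^2; subtract.
Step 3: 4s * (s^2 + 3s + 2) = 4s^3 + 12s^2 + 8s; subtract.
Step 4: -1 * (s^2 + 3s + 2) = -s^2 - 3s - 2; subtract.
Quotient: 5s^3 - 3s^2 + 4s - 1, Remainder: s + 4


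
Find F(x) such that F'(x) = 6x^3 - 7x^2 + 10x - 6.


Reverse power rule on each term:
  ∫ 6x^3 dx = (3/2)x^4
  ∫ -7x^2 dx = -(7/3)x^3
  ∫ 10x dx = 5x^2
  ∫ -6 dx = -6x
F(x) = (3/2)x^4 - (7/3)x^3 + 5x^2 - 6x + C


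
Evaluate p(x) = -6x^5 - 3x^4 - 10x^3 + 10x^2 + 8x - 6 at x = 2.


Using direct substitution:
  -6 * (2)^5 = -192
  -3 * (2)^4 = -48
  -10 * (2)^3 = -80
  10 * (2)^2 = 40
  8 * (2)^1 = 16
  constant: -6
Sum = -192 - 48 - 80 + 40 + 16 - 6 = -270


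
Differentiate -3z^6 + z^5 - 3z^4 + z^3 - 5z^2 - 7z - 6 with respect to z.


Apply the power rule term by term:
  d/dz(-3z^6) = -18z^5
  d/dz(z^5) = 5z^4
  d/dz(-3z^4) = -12z^3
  d/dz(z^3) = 3z^2
  d/dz(-5z^2) = -10z
  d/dz(-7z) = -7
  d/dz(-6) = 0
p'(z) = -18z^5 + 5z^4 - 12z^3 + 3z^2 - 10z - 7


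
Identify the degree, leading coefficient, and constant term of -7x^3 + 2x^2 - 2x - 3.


Highest power of x is 3, with coefficient -7. Constant term is -3.
Degree = 3, leading coefficient = -7, constant term = -3


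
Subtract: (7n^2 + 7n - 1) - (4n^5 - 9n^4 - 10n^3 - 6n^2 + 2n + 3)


Distribute the minus sign:
  (7n^2 + 7n - 1)
- (4n^5 - 9n^4 - 10n^3 - 6n^2 + 2n + 3)
Negate second polynomial: -4n^5 + 9n^4 + 10n^3 + 6n^2 - 2n - 3
Add: -4n^5 + 9n^4 + 10n^3 + 13n^2 + 5n - 4


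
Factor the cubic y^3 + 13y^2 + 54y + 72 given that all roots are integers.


Try integer roots (divisors of 72). y=-4: p(-4)=0.
Divide out (y + 4): quotient is y^2 + 9y + 18.
Factor the quadratic: (y + 3)(y + 6)
Result: (y + 4)(y + 3)(y + 6)


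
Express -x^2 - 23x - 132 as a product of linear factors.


Roots satisfy r1 + r2 = -b/a = -23 and r1*r2 = c/a = 132.
So r1 = -12, r2 = -11.
-x^2 - 23x - 132 = -(x - r1)(x - r2) = -(x + 12)(x + 11)


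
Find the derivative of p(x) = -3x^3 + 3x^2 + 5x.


Apply the power rule term by term:
  d/dx(-3x^3) = -9x^2
  d/dx(3x^2) = 6x
  d/dx(5x) = 5
p'(x) = -9x^2 + 6x + 5


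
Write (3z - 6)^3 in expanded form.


Expand (3z - 6)^3 by repeated multiplication:
  (3z - 6)^2 = 9z^2 - 36z + 36
= 27z^3 - 162z^2 + 324z - 216


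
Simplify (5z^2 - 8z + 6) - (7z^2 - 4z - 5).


Distribute the minus sign:
  (5z^2 - 8z + 6)
- (7z^2 - 4z - 5)
Negate second polynomial: -7z^2 + 4z + 5
Add: -2z^2 - 4z + 11


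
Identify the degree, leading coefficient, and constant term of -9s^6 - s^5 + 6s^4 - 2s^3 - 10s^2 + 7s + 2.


Highest power of s is 6, with coefficient -9. Constant term is 2.
Degree = 6, leading coefficient = -9, constant term = 2


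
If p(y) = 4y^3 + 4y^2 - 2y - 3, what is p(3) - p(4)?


p(3) = 135
p(4) = 309
p(3) - p(4) = 135 - 309 = -174


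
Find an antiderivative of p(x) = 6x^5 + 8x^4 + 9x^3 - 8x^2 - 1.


Reverse power rule on each term:
  ∫ 6x^5 dx = x^6
  ∫ 8x^4 dx = (8/5)x^5
  ∫ 9x^3 dx = (9/4)x^4
  ∫ -8x^2 dx = -(8/3)x^3
  ∫ -1 dx = -x
F(x) = x^6 + (8/5)x^5 + (9/4)x^4 - (8/3)x^3 - x + C


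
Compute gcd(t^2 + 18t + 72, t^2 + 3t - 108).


Factor each:
  t^2 + 18t + 72 = (t + 12)(t + 6)
  t^2 + 3t - 108 = (t + 12)(t - 9)
Common monic factor: t + 12


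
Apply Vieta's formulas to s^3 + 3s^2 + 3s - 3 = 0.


Monic cubic s^3+bs^2+cs+d=0: sum=-b, pairwise sum=c, product=-d.
b=3, c=3, d=-3
r1+r2+r3 = -3
r1r2+r1r3+r2r3 = 3
r1r2r3 = 3


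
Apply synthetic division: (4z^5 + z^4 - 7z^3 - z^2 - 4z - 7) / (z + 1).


Synthetic division with c = -1. Coefficients: 4, 1, -7, -1, -4, -7
Bring down 4.
  4 * -1 = -4; -4 + 1 = -3
  -3 * -1 = 3; 3 - 7 = -4
  -4 * -1 = 4; 4 - 1 = 3
  3 * -1 = -3; -3 - 4 = -7
  -7 * -1 = 7; 7 - 7 = 0
Quotient: 4z^4 - 3z^3 - 4z^2 + 3z - 7, Remainder: 0


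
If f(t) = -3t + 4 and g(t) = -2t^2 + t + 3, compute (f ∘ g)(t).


Substitute g(t) into f:
f(g(t)) = -3*(-2t^2 + t + 3) + 4
Expand and combine: 6t^2 - 3t - 5


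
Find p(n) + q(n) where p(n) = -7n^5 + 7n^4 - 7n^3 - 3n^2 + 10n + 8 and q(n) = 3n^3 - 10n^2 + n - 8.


Align terms by degree and add:
  -7n^5 + 7n^4 - 7n^3 - 3n^2 + 10n + 8
+ 3n^3 - 10n^2 + n - 8
= -7n^5 + 7n^4 - 4n^3 - 13n^2 + 11n


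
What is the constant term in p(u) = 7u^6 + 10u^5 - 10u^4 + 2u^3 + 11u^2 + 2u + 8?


Read off the constant term: 8


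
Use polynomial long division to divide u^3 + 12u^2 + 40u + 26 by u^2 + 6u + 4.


(u^3 + 12u^2 + 40u + 26) / (u^2 + 6u + 4)
Step 1: u * (u^2 + 6u + 4) = u^3 + 6u^2 + 4u; subtract.
Step 2: 6 * (u^2 + 6u + 4) = 6u^2 + 36u + 24; subtract.
Quotient: u + 6, Remainder: 2


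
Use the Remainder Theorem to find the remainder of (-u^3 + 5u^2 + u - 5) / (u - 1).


By the Remainder Theorem, the remainder equals p(1):
  -1*(1)^3 = -1
  5*(1)^2 = 5
  1*(1)^1 = 1
  constant: -5
Sum: -1 + 5 + 1 - 5 = 0


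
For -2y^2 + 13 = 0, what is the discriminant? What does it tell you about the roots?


D = b^2 - 4ac = (0)^2 - 4(-2)(13) = 0 + 104 = 104
Since D > 0: two distinct irrational roots


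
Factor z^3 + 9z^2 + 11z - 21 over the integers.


Try integer roots (divisors of -21). z=-7: p(-7)=0.
Divide out (z + 7): quotient is z^2 + 2z - 3.
Factor the quadratic: (z - 1)(z + 3)
Result: (z + 7)(z - 1)(z + 3)


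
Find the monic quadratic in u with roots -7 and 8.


p(u) = (u + 7)(u - 8)
Expand: u^2 - u - 56


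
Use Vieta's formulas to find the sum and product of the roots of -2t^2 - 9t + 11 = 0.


For at^2+bt+c=0: sum = -b/a, product = c/a.
a=-2, b=-9, c=11
Sum = -(-9)/-2 = -9/2
Product = (11)/-2 = -11/2


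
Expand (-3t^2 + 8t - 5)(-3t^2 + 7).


Distribute each term of the first polynomial:
  (-3t^2)(-3t^2 + 7) = 9t^4 - 21t^2
  (8t)(-3t^2 + 7) = -24t^3 + 56t
  (-5)(-3t^2 + 7) = 15t^2 - 35
Sum: 9t^4 - 24t^3 - 6t^2 + 56t - 35


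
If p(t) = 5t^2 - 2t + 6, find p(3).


Using direct substitution:
  5 * (3)^2 = 45
  -2 * (3)^1 = -6
  constant: 6
Sum = 45 - 6 + 6 = 45


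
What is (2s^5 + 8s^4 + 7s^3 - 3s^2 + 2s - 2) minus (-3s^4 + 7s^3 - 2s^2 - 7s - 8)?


Distribute the minus sign:
  (2s^5 + 8s^4 + 7s^3 - 3s^2 + 2s - 2)
- (-3s^4 + 7s^3 - 2s^2 - 7s - 8)
Negate second polynomial: 3s^4 - 7s^3 + 2s^2 + 7s + 8
Add: 2s^5 + 11s^4 - s^2 + 9s + 6


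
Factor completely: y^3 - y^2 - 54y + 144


Try integer roots (divisors of 144). y=3: p(3)=0.
Divide out (y - 3): quotient is y^2 + 2y - 48.
Factor the quadratic: (y + 8)(y - 6)
Result: (y - 3)(y + 8)(y - 6)


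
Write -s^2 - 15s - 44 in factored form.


Roots satisfy r1 + r2 = -b/a = -15 and r1*r2 = c/a = 44.
So r1 = -4, r2 = -11.
-s^2 - 15s - 44 = -(s - r1)(s - r2) = -(s + 4)(s + 11)


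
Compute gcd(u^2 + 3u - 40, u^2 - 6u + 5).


Factor each:
  u^2 + 3u - 40 = (u - 5)(u + 8)
  u^2 - 6u + 5 = (u - 5)(u - 1)
Common monic factor: u - 5


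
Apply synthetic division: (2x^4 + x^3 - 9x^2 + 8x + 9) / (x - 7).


Synthetic division with c = 7. Coefficients: 2, 1, -9, 8, 9
Bring down 2.
  2 * 7 = 14; 14 + 1 = 15
  15 * 7 = 105; 105 - 9 = 96
  96 * 7 = 672; 672 + 8 = 680
  680 * 7 = 4760; 4760 + 9 = 4769
Quotient: 2x^3 + 15x^2 + 96x + 680, Remainder: 4769


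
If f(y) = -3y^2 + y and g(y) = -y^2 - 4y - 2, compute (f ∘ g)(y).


Substitute g(y) into f:
f(g(y)) = -3*(-y^2 - 4y - 2)^2 + 1*(-y^2 - 4y - 2)
(-y^2 - 4y - 2)^2 = y^4 + 8y^3 + 20y^2 + 16y + 4
Expand and combine: -3y^4 - 24y^3 - 61y^2 - 52y - 14


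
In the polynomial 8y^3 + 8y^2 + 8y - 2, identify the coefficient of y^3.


Read off the coefficient of y^3: 8


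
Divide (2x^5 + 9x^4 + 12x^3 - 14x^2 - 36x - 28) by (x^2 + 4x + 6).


(2x^5 + 9x^4 + 12x^3 - 14x^2 - 36x - 28) / (x^2 + 4x + 6)
Step 1: 2x^3 * (x^2 + 4x + 6) = 2x^5 + 8x^4 + 12x^3; subtract.
Step 2: x^2 * (x^2 + 4x + 6) = x^4 + 4x^3 + 6x^2; subtract.
Step 3: -4x * (x^2 + 4x + 6) = -4x^3 - 16x^2 - 24x; subtract.
Step 4: -4 * (x^2 + 4x + 6) = -4x^2 - 16x - 24; subtract.
Quotient: 2x^3 + x^2 - 4x - 4, Remainder: 4x - 4


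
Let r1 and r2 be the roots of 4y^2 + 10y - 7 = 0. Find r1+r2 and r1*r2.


For ay^2+by+c=0: sum = -b/a, product = c/a.
a=4, b=10, c=-7
Sum = -(10)/4 = -5/2
Product = (-7)/4 = -7/4


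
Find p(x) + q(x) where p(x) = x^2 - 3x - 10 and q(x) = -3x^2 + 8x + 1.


Align terms by degree and add:
  x^2 - 3x - 10
  -3x^2 + 8x + 1
= -2x^2 + 5x - 9


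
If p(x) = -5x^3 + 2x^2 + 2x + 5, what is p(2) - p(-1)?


p(2) = -23
p(-1) = 10
p(2) - p(-1) = -23 - 10 = -33


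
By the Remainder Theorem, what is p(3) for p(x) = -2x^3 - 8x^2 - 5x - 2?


By the Remainder Theorem, the remainder equals p(3):
  -2*(3)^3 = -54
  -8*(3)^2 = -72
  -5*(3)^1 = -15
  constant: -2
Sum: -54 - 72 - 15 - 2 = -143


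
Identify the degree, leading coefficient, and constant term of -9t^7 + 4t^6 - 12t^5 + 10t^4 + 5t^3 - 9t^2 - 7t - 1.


Highest power of t is 7, with coefficient -9. Constant term is -1.
Degree = 7, leading coefficient = -9, constant term = -1


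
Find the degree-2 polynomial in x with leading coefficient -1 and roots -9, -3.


p(x) = -(x + 9)(x + 3)
Expand: -x^2 - 12x - 27


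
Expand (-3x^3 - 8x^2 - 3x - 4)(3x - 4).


Distribute each term of the first polynomial:
  (-3x^3)(3x - 4) = -9x^4 + 12x^3
  (-8x^2)(3x - 4) = -24x^3 + 32x^2
  (-3x)(3x - 4) = -9x^2 + 12x
  (-4)(3x - 4) = -12x + 16
Sum: -9x^4 - 12x^3 + 23x^2 + 16


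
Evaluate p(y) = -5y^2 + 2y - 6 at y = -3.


Using direct substitution:
  -5 * (-3)^2 = -45
  2 * (-3)^1 = -6
  constant: -6
Sum = -45 - 6 - 6 = -57


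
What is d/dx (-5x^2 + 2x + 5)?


Apply the power rule term by term:
  d/dx(-5x^2) = -10x
  d/dx(2x) = 2
  d/dx(5) = 0
p'(x) = -10x + 2


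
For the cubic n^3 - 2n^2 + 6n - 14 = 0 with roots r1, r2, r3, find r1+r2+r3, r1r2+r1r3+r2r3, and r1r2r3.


Monic cubic n^3+bn^2+cn+d=0: sum=-b, pairwise sum=c, product=-d.
b=-2, c=6, d=-14
r1+r2+r3 = 2
r1r2+r1r3+r2r3 = 6
r1r2r3 = 14


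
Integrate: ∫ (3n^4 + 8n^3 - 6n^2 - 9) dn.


Reverse power rule on each term:
  ∫ 3n^4 dn = (3/5)n^5
  ∫ 8n^3 dn = 2n^4
  ∫ -6n^2 dn = -2n^3
  ∫ -9 dn = -9n
F(n) = (3/5)n^5 + 2n^4 - 2n^3 - 9n + C


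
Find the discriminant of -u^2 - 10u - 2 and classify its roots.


D = b^2 - 4ac = (-10)^2 - 4(-1)(-2) = 100 - 8 = 92
Since D > 0: two distinct irrational roots


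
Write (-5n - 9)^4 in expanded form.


Expand (-5n - 9)^4 by repeated multiplication:
  (-5n - 9)^2 = 25n^2 + 90n + 81
  (-5n - 9)^3 = -125n^3 - 675n^2 - 1215n - 729
= 625n^4 + 4500n^3 + 12150n^2 + 14580n + 6561


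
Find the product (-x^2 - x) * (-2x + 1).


Distribute each term of the first polynomial:
  (-x^2)(-2x + 1) = 2x^3 - x^2
  (-x)(-2x + 1) = 2x^2 - x
Sum: 2x^3 + x^2 - x


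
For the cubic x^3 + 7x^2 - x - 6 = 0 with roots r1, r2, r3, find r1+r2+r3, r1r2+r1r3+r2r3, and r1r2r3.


Monic cubic x^3+bx^2+cx+d=0: sum=-b, pairwise sum=c, product=-d.
b=7, c=-1, d=-6
r1+r2+r3 = -7
r1r2+r1r3+r2r3 = -1
r1r2r3 = 6


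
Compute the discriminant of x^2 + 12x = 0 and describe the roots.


D = b^2 - 4ac = (12)^2 - 4(1)(0) = 144 = 144
Since D > 0: two distinct rational roots


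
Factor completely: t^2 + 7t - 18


Roots satisfy r1 + r2 = -b/a = -7 and r1*r2 = c/a = -18.
So r1 = -9, r2 = 2.
t^2 + 7t - 18 = (t - r1)(t - r2) = (t + 9)(t - 2)


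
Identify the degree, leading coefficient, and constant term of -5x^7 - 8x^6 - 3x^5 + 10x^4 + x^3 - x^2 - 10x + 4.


Highest power of x is 7, with coefficient -5. Constant term is 4.
Degree = 7, leading coefficient = -5, constant term = 4


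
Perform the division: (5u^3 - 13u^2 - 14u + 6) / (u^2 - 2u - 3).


(5u^3 - 13u^2 - 14u + 6) / (u^2 - 2u - 3)
Step 1: 5u * (u^2 - 2u - 3) = 5u^3 - 10u^2 - 15u; subtract.
Step 2: -3 * (u^2 - 2u - 3) = -3u^2 + 6u + 9; subtract.
Quotient: 5u - 3, Remainder: -5u - 3


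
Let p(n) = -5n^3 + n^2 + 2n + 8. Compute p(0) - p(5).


p(0) = 8
p(5) = -582
p(0) - p(5) = 8 + 582 = 590


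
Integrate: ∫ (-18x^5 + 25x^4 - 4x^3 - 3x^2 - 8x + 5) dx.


Reverse power rule on each term:
  ∫ -18x^5 dx = -3x^6
  ∫ 25x^4 dx = 5x^5
  ∫ -4x^3 dx = -x^4
  ∫ -3x^2 dx = -x^3
  ∫ -8x dx = -4x^2
  ∫ 5 dx = 5x
F(x) = -3x^6 + 5x^5 - x^4 - x^3 - 4x^2 + 5x + C


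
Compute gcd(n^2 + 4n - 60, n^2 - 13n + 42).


Factor each:
  n^2 + 4n - 60 = (n - 6)(n + 10)
  n^2 - 13n + 42 = (n - 6)(n - 7)
Common monic factor: n - 6


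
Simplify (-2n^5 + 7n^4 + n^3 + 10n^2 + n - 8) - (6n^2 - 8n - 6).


Distribute the minus sign:
  (-2n^5 + 7n^4 + n^3 + 10n^2 + n - 8)
- (6n^2 - 8n - 6)
Negate second polynomial: -6n^2 + 8n + 6
Add: -2n^5 + 7n^4 + n^3 + 4n^2 + 9n - 2


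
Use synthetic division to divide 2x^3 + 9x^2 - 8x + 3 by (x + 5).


Synthetic division with c = -5. Coefficients: 2, 9, -8, 3
Bring down 2.
  2 * -5 = -10; -10 + 9 = -1
  -1 * -5 = 5; 5 - 8 = -3
  -3 * -5 = 15; 15 + 3 = 18
Quotient: 2x^2 - x - 3, Remainder: 18


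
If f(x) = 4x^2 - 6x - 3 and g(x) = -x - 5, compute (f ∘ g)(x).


Substitute g(x) into f:
f(g(x)) = 4*(-x - 5)^2 + (-6)*(-x - 5) + (-3)
(-x - 5)^2 = x^2 + 10x + 25
Expand and combine: 4x^2 + 46x + 127


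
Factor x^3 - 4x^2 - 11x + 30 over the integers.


Try integer roots (divisors of 30). x=-3: p(-3)=0.
Divide out (x + 3): quotient is x^2 - 7x + 10.
Factor the quadratic: (x - 2)(x - 5)
Result: (x + 3)(x - 2)(x - 5)


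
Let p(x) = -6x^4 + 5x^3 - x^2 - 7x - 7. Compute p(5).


Using direct substitution:
  -6 * (5)^4 = -3750
  5 * (5)^3 = 625
  -1 * (5)^2 = -25
  -7 * (5)^1 = -35
  constant: -7
Sum = -3750 + 625 - 25 - 35 - 7 = -3192


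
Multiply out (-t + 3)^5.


Expand (-t + 3)^5 by repeated multiplication:
  (-t + 3)^2 = t^2 - 6t + 9
  (-t + 3)^3 = -t^3 + 9t^2 - 27t + 27
  (-t + 3)^4 = t^4 - 12t^3 + 54t^2 - 108t + 81
= -t^5 + 15t^4 - 90t^3 + 270t^2 - 405t + 243


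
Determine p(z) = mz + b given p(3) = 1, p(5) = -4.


p(z) = mz + b. Using p(3)=1, p(5)=-4:
m = (1 + 4)/(3 - 5) = 5/-2 = -5/2
b = 1 - m*(3) = 1 + 15/2 = 17/2
p(z) = -(5/2)z + (17/2)


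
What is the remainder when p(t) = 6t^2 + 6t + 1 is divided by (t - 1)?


By the Remainder Theorem, the remainder equals p(1):
  6*(1)^2 = 6
  6*(1)^1 = 6
  constant: 1
Sum: 6 + 6 + 1 = 13


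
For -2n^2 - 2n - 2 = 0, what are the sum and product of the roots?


For an^2+bn+c=0: sum = -b/a, product = c/a.
a=-2, b=-2, c=-2
Sum = -(-2)/-2 = -1
Product = (-2)/-2 = 1


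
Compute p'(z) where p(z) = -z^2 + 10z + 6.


Apply the power rule term by term:
  d/dz(-z^2) = -2z
  d/dz(10z) = 10
  d/dz(6) = 0
p'(z) = -2z + 10


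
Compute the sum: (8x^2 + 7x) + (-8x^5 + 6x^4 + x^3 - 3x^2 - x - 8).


Align terms by degree and add:
  8x^2 + 7x
  -8x^5 + 6x^4 + x^3 - 3x^2 - x - 8
= -8x^5 + 6x^4 + x^3 + 5x^2 + 6x - 8


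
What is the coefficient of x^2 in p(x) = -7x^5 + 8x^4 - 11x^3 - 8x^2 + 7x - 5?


Read off the coefficient of x^2: -8


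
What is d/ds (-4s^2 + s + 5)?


Apply the power rule term by term:
  d/ds(-4s^2) = -8s
  d/ds(s) = 1
  d/ds(5) = 0
p'(s) = -8s + 1


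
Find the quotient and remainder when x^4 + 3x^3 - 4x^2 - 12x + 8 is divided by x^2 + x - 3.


(x^4 + 3x^3 - 4x^2 - 12x + 8) / (x^2 + x - 3)
Step 1: x^2 * (x^2 + x - 3) = x^4 + x^3 - 3x^2; subtract.
Step 2: 2x * (x^2 + x - 3) = 2x^3 + 2x^2 - 6x; subtract.
Step 3: -3 * (x^2 + x - 3) = -3x^2 - 3x + 9; subtract.
Quotient: x^2 + 2x - 3, Remainder: -3x - 1


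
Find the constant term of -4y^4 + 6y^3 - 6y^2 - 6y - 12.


Read off the constant term: -12


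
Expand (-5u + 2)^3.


Expand (-5u + 2)^3 by repeated multiplication:
  (-5u + 2)^2 = 25u^2 - 20u + 4
= -125u^3 + 150u^2 - 60u + 8


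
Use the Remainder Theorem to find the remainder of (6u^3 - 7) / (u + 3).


By the Remainder Theorem, the remainder equals p(-3):
  6*(-3)^3 = -162
  0*(-3)^2 = 0
  0*(-3)^1 = 0
  constant: -7
Sum: -162 + 0 + 0 - 7 = -169


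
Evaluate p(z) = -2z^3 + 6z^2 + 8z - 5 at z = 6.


Using direct substitution:
  -2 * (6)^3 = -432
  6 * (6)^2 = 216
  8 * (6)^1 = 48
  constant: -5
Sum = -432 + 216 + 48 - 5 = -173


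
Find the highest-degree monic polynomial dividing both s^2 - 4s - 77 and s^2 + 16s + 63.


Factor each:
  s^2 - 4s - 77 = (s + 7)(s - 11)
  s^2 + 16s + 63 = (s + 7)(s + 9)
Common monic factor: s + 7


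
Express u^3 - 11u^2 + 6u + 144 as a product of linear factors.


Try integer roots (divisors of 144). u=-3: p(-3)=0.
Divide out (u + 3): quotient is u^2 - 14u + 48.
Factor the quadratic: (u - 6)(u - 8)
Result: (u + 3)(u - 6)(u - 8)


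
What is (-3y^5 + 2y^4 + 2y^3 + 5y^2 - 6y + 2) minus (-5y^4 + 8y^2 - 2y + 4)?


Distribute the minus sign:
  (-3y^5 + 2y^4 + 2y^3 + 5y^2 - 6y + 2)
- (-5y^4 + 8y^2 - 2y + 4)
Negate second polynomial: 5y^4 - 8y^2 + 2y - 4
Add: -3y^5 + 7y^4 + 2y^3 - 3y^2 - 4y - 2


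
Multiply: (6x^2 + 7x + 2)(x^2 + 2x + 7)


Distribute each term of the first polynomial:
  (6x^2)(x^2 + 2x + 7) = 6x^4 + 12x^3 + 42x^2
  (7x)(x^2 + 2x + 7) = 7x^3 + 14x^2 + 49x
  (2)(x^2 + 2x + 7) = 2x^2 + 4x + 14
Sum: 6x^4 + 19x^3 + 58x^2 + 53x + 14


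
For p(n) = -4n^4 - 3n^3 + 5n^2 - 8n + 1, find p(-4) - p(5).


p(-4) = -719
p(5) = -2789
p(-4) - p(5) = -719 + 2789 = 2070


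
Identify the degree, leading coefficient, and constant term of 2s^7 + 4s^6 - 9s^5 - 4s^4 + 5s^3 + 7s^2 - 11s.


Highest power of s is 7, with coefficient 2. Constant term is 0.
Degree = 7, leading coefficient = 2, constant term = 0


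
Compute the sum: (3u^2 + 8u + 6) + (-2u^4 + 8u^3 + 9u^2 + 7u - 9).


Align terms by degree and add:
  3u^2 + 8u + 6
  -2u^4 + 8u^3 + 9u^2 + 7u - 9
= -2u^4 + 8u^3 + 12u^2 + 15u - 3


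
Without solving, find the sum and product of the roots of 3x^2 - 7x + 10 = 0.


For ax^2+bx+c=0: sum = -b/a, product = c/a.
a=3, b=-7, c=10
Sum = -(-7)/3 = 7/3
Product = (10)/3 = 10/3


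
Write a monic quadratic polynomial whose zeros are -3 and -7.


p(n) = (n + 3)(n + 7)
Expand: n^2 + 10n + 21


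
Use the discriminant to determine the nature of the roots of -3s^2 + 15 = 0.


D = b^2 - 4ac = (0)^2 - 4(-3)(15) = 0 + 180 = 180
Since D > 0: two distinct irrational roots


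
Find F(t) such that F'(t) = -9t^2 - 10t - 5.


Reverse power rule on each term:
  ∫ -9t^2 dt = -3t^3
  ∫ -10t dt = -5t^2
  ∫ -5 dt = -5t
F(t) = -3t^3 - 5t^2 - 5t + C


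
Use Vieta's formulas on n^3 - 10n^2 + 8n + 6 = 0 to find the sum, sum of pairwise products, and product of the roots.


Monic cubic n^3+bn^2+cn+d=0: sum=-b, pairwise sum=c, product=-d.
b=-10, c=8, d=6
r1+r2+r3 = 10
r1r2+r1r3+r2r3 = 8
r1r2r3 = -6


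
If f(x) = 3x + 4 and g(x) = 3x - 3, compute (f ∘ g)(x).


Substitute g(x) into f:
f(g(x)) = 3*(3x - 3) + 4
Expand and combine: 9x - 5


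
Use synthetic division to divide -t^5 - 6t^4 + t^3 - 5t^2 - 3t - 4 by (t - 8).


Synthetic division with c = 8. Coefficients: -1, -6, 1, -5, -3, -4
Bring down -1.
  -1 * 8 = -8; -8 - 6 = -14
  -14 * 8 = -112; -112 + 1 = -111
  -111 * 8 = -888; -888 - 5 = -893
  -893 * 8 = -7144; -7144 - 3 = -7147
  -7147 * 8 = -57176; -57176 - 4 = -57180
Quotient: -t^4 - 14t^3 - 111t^2 - 893t - 7147, Remainder: -57180


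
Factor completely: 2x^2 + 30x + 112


Roots satisfy r1 + r2 = -b/a = -15 and r1*r2 = c/a = 56.
So r1 = -7, r2 = -8.
2x^2 + 30x + 112 = 2(x - r1)(x - r2) = 2(x + 7)(x + 8)


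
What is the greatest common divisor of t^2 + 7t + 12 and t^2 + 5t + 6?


Factor each:
  t^2 + 7t + 12 = (t + 3)(t + 4)
  t^2 + 5t + 6 = (t + 3)(t + 2)
Common monic factor: t + 3


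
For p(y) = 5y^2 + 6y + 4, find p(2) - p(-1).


p(2) = 36
p(-1) = 3
p(2) - p(-1) = 36 - 3 = 33


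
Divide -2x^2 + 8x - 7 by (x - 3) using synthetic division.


Synthetic division with c = 3. Coefficients: -2, 8, -7
Bring down -2.
  -2 * 3 = -6; -6 + 8 = 2
  2 * 3 = 6; 6 - 7 = -1
Quotient: -2x + 2, Remainder: -1


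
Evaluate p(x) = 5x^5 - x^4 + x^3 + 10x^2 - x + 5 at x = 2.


Using direct substitution:
  5 * (2)^5 = 160
  -1 * (2)^4 = -16
  1 * (2)^3 = 8
  10 * (2)^2 = 40
  -1 * (2)^1 = -2
  constant: 5
Sum = 160 - 16 + 8 + 40 - 2 + 5 = 195


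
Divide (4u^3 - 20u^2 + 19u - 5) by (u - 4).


(4u^3 - 20u^2 + 19u - 5) / (u - 4)
Step 1: 4u^2 * (u - 4) = 4u^3 - 16u^2; subtract.
Step 2: -4u * (u - 4) = -4u^2 + 16u; subtract.
Step 3: 3 * (u - 4) = 3u - 12; subtract.
Quotient: 4u^2 - 4u + 3, Remainder: 7


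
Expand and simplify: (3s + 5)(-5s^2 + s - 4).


Distribute each term of the first polynomial:
  (3s)(-5s^2 + s - 4) = -15s^3 + 3s^2 - 12s
  (5)(-5s^2 + s - 4) = -25s^2 + 5s - 20
Sum: -15s^3 - 22s^2 - 7s - 20


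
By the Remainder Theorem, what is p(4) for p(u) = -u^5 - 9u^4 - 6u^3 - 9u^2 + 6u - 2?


By the Remainder Theorem, the remainder equals p(4):
  -1*(4)^5 = -1024
  -9*(4)^4 = -2304
  -6*(4)^3 = -384
  -9*(4)^2 = -144
  6*(4)^1 = 24
  constant: -2
Sum: -1024 - 2304 - 384 - 144 + 24 - 2 = -3834


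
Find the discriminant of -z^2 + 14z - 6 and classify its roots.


D = b^2 - 4ac = (14)^2 - 4(-1)(-6) = 196 - 24 = 172
Since D > 0: two distinct irrational roots


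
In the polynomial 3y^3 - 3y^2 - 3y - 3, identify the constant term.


Read off the constant term: -3


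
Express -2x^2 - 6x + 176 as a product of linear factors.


Roots satisfy r1 + r2 = -b/a = -3 and r1*r2 = c/a = -88.
So r1 = -11, r2 = 8.
-2x^2 - 6x + 176 = -2(x - r1)(x - r2) = -2(x + 11)(x - 8)


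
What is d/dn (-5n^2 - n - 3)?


Apply the power rule term by term:
  d/dn(-5n^2) = -10n
  d/dn(-n) = -1
  d/dn(-3) = 0
p'(n) = -10n - 1


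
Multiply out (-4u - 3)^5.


Expand (-4u - 3)^5 by repeated multiplication:
  (-4u - 3)^2 = 16u^2 + 24u + 9
  (-4u - 3)^3 = -64u^3 - 144u^2 - 108u - 27
  (-4u - 3)^4 = 256u^4 + 768u^3 + 864u^2 + 432u + 81
= -1024u^5 - 3840u^4 - 5760u^3 - 4320u^2 - 1620u - 243


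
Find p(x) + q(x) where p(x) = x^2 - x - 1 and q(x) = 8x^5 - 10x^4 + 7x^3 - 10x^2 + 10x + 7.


Align terms by degree and add:
  x^2 - x - 1
+ 8x^5 - 10x^4 + 7x^3 - 10x^2 + 10x + 7
= 8x^5 - 10x^4 + 7x^3 - 9x^2 + 9x + 6


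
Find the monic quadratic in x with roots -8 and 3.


p(x) = (x + 8)(x - 3)
Expand: x^2 + 5x - 24


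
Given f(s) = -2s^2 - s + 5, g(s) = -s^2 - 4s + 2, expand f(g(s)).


Substitute g(s) into f:
f(g(s)) = -2*(-s^2 - 4s + 2)^2 + (-1)*(-s^2 - 4s + 2) + 5
(-s^2 - 4s + 2)^2 = s^4 + 8s^3 + 12s^2 - 16s + 4
Expand and combine: -2s^4 - 16s^3 - 23s^2 + 36s - 5


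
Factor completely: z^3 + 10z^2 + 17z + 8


Try integer roots (divisors of 8). z=-1: p(-1)=0.
Divide out (z + 1): quotient is z^2 + 9z + 8.
Factor the quadratic: (z + 8)(z + 1)
Result: (z + 1)(z + 8)(z + 1)


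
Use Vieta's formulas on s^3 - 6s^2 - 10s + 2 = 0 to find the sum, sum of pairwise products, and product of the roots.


Monic cubic s^3+bs^2+cs+d=0: sum=-b, pairwise sum=c, product=-d.
b=-6, c=-10, d=2
r1+r2+r3 = 6
r1r2+r1r3+r2r3 = -10
r1r2r3 = -2


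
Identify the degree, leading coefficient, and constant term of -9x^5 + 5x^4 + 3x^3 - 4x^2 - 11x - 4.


Highest power of x is 5, with coefficient -9. Constant term is -4.
Degree = 5, leading coefficient = -9, constant term = -4


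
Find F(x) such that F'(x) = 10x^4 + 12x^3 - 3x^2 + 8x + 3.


Reverse power rule on each term:
  ∫ 10x^4 dx = 2x^5
  ∫ 12x^3 dx = 3x^4
  ∫ -3x^2 dx = -x^3
  ∫ 8x dx = 4x^2
  ∫ 3 dx = 3x
F(x) = 2x^5 + 3x^4 - x^3 + 4x^2 + 3x + C


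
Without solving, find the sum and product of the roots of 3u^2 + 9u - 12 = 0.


For au^2+bu+c=0: sum = -b/a, product = c/a.
a=3, b=9, c=-12
Sum = -(9)/3 = -3
Product = (-12)/3 = -4


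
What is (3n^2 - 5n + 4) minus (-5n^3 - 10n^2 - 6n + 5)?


Distribute the minus sign:
  (3n^2 - 5n + 4)
- (-5n^3 - 10n^2 - 6n + 5)
Negate second polynomial: 5n^3 + 10n^2 + 6n - 5
Add: 5n^3 + 13n^2 + n - 1


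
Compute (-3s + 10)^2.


Expand (-3s + 10)^2 by repeated multiplication:
= 9s^2 - 60s + 100


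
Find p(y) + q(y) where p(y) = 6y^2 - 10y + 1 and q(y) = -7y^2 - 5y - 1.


Align terms by degree and add:
  6y^2 - 10y + 1
  -7y^2 - 5y - 1
= -y^2 - 15y


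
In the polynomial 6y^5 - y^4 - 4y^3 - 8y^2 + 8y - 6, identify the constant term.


Read off the constant term: -6


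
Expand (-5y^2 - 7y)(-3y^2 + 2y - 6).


Distribute each term of the first polynomial:
  (-5y^2)(-3y^2 + 2y - 6) = 15y^4 - 10y^3 + 30y^2
  (-7y)(-3y^2 + 2y - 6) = 21y^3 - 14y^2 + 42y
Sum: 15y^4 + 11y^3 + 16y^2 + 42y


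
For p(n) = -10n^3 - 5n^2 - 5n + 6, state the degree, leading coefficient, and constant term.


Highest power of n is 3, with coefficient -10. Constant term is 6.
Degree = 3, leading coefficient = -10, constant term = 6


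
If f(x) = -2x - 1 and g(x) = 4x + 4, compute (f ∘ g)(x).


Substitute g(x) into f:
f(g(x)) = -2*(4x + 4) + (-1)
Expand and combine: -8x - 9


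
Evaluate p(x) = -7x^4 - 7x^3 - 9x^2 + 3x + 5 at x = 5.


Using direct substitution:
  -7 * (5)^4 = -4375
  -7 * (5)^3 = -875
  -9 * (5)^2 = -225
  3 * (5)^1 = 15
  constant: 5
Sum = -4375 - 875 - 225 + 15 + 5 = -5455


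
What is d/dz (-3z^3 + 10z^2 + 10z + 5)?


Apply the power rule term by term:
  d/dz(-3z^3) = -9z^2
  d/dz(10z^2) = 20z
  d/dz(10z) = 10
  d/dz(5) = 0
p'(z) = -9z^2 + 20z + 10


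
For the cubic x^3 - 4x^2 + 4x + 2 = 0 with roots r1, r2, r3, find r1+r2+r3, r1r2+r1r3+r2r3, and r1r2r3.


Monic cubic x^3+bx^2+cx+d=0: sum=-b, pairwise sum=c, product=-d.
b=-4, c=4, d=2
r1+r2+r3 = 4
r1r2+r1r3+r2r3 = 4
r1r2r3 = -2


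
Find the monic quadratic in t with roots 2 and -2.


p(t) = (t - 2)(t + 2)
Expand: t^2 - 4


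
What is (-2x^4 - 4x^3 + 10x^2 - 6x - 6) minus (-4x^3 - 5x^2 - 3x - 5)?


Distribute the minus sign:
  (-2x^4 - 4x^3 + 10x^2 - 6x - 6)
- (-4x^3 - 5x^2 - 3x - 5)
Negate second polynomial: 4x^3 + 5x^2 + 3x + 5
Add: -2x^4 + 15x^2 - 3x - 1


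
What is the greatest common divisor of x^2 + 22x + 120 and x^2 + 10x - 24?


Factor each:
  x^2 + 22x + 120 = (x + 12)(x + 10)
  x^2 + 10x - 24 = (x + 12)(x - 2)
Common monic factor: x + 12


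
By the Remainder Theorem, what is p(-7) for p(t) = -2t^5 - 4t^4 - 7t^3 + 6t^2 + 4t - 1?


By the Remainder Theorem, the remainder equals p(-7):
  -2*(-7)^5 = 33614
  -4*(-7)^4 = -9604
  -7*(-7)^3 = 2401
  6*(-7)^2 = 294
  4*(-7)^1 = -28
  constant: -1
Sum: 33614 - 9604 + 2401 + 294 - 28 - 1 = 26676


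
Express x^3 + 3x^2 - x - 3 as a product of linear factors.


Try integer roots (divisors of -3). x=-1: p(-1)=0.
Divide out (x + 1): quotient is x^2 + 2x - 3.
Factor the quadratic: (x - 1)(x + 3)
Result: (x + 1)(x - 1)(x + 3)


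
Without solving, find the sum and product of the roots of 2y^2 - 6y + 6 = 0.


For ay^2+by+c=0: sum = -b/a, product = c/a.
a=2, b=-6, c=6
Sum = -(-6)/2 = 3
Product = (6)/2 = 3


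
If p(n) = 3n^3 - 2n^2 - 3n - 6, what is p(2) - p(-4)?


p(2) = 4
p(-4) = -218
p(2) - p(-4) = 4 + 218 = 222


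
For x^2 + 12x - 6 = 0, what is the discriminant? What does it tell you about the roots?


D = b^2 - 4ac = (12)^2 - 4(1)(-6) = 144 + 24 = 168
Since D > 0: two distinct irrational roots


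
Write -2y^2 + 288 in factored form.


Roots satisfy r1 + r2 = -b/a = 0 and r1*r2 = c/a = -144.
So r1 = -12, r2 = 12.
-2y^2 + 288 = -2(y - r1)(y - r2) = -2(y + 12)(y - 12)


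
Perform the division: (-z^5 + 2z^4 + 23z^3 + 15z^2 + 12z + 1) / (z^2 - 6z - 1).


(-z^5 + 2z^4 + 23z^3 + 15z^2 + 12z + 1) / (z^2 - 6z - 1)
Step 1: -z^3 * (z^2 - 6z - 1) = -z^5 + 6z^4 + z^3; subtract.
Step 2: -4z^2 * (z^2 - 6z - 1) = -4z^4 + 24z^3 + 4z^2; subtract.
Step 3: -2z * (z^2 - 6z - 1) = -2z^3 + 12z^2 + 2z; subtract.
Step 4: -1 * (z^2 - 6z - 1) = -z^2 + 6z + 1; subtract.
Quotient: -z^3 - 4z^2 - 2z - 1, Remainder: 4z


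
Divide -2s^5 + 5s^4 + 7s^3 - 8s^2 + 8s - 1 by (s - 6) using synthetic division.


Synthetic division with c = 6. Coefficients: -2, 5, 7, -8, 8, -1
Bring down -2.
  -2 * 6 = -12; -12 + 5 = -7
  -7 * 6 = -42; -42 + 7 = -35
  -35 * 6 = -210; -210 - 8 = -218
  -218 * 6 = -1308; -1308 + 8 = -1300
  -1300 * 6 = -7800; -7800 - 1 = -7801
Quotient: -2s^4 - 7s^3 - 35s^2 - 218s - 1300, Remainder: -7801


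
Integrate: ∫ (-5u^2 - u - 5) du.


Reverse power rule on each term:
  ∫ -5u^2 du = -(5/3)u^3
  ∫ -u du = -(1/2)u^2
  ∫ -5 du = -5u
F(u) = -(5/3)u^3 - (1/2)u^2 - 5u + C


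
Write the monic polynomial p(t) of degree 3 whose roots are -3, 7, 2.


p(t) = (t + 3)(t - 7)(t - 2)
Expand: t^3 - 6t^2 - 13t + 42


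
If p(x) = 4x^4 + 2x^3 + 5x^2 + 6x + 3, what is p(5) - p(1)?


p(5) = 2908
p(1) = 20
p(5) - p(1) = 2908 - 20 = 2888


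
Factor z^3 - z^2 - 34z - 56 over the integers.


Try integer roots (divisors of -56). z=-2: p(-2)=0.
Divide out (z + 2): quotient is z^2 - 3z - 28.
Factor the quadratic: (z - 7)(z + 4)
Result: (z + 2)(z - 7)(z + 4)


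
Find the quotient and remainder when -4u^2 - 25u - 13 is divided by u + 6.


(-4u^2 - 25u - 13) / (u + 6)
Step 1: -4u * (u + 6) = -4u^2 - 24u; subtract.
Step 2: -1 * (u + 6) = -u - 6; subtract.
Quotient: -4u - 1, Remainder: -7


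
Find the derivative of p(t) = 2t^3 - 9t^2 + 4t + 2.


Apply the power rule term by term:
  d/dt(2t^3) = 6t^2
  d/dt(-9t^2) = -18t
  d/dt(4t) = 4
  d/dt(2) = 0
p'(t) = 6t^2 - 18t + 4


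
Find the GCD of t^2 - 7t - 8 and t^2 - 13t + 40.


Factor each:
  t^2 - 7t - 8 = (t - 8)(t + 1)
  t^2 - 13t + 40 = (t - 8)(t - 5)
Common monic factor: t - 8


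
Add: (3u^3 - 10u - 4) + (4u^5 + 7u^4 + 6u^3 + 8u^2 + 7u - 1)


Align terms by degree and add:
  3u^3 - 10u - 4
+ 4u^5 + 7u^4 + 6u^3 + 8u^2 + 7u - 1
= 4u^5 + 7u^4 + 9u^3 + 8u^2 - 3u - 5


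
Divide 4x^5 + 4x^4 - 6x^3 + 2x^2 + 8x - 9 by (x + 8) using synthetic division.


Synthetic division with c = -8. Coefficients: 4, 4, -6, 2, 8, -9
Bring down 4.
  4 * -8 = -32; -32 + 4 = -28
  -28 * -8 = 224; 224 - 6 = 218
  218 * -8 = -1744; -1744 + 2 = -1742
  -1742 * -8 = 13936; 13936 + 8 = 13944
  13944 * -8 = -111552; -111552 - 9 = -111561
Quotient: 4x^4 - 28x^3 + 218x^2 - 1742x + 13944, Remainder: -111561


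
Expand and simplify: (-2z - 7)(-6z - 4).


Distribute each term of the first polynomial:
  (-2z)(-6z - 4) = 12z^2 + 8z
  (-7)(-6z - 4) = 42z + 28
Sum: 12z^2 + 50z + 28


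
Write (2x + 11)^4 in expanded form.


Expand (2x + 11)^4 by repeated multiplication:
  (2x + 11)^2 = 4x^2 + 44x + 121
  (2x + 11)^3 = 8x^3 + 132x^2 + 726x + 1331
= 16x^4 + 352x^3 + 2904x^2 + 10648x + 14641


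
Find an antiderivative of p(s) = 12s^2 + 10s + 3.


Reverse power rule on each term:
  ∫ 12s^2 ds = 4s^3
  ∫ 10s ds = 5s^2
  ∫ 3 ds = 3s
F(s) = 4s^3 + 5s^2 + 3s + C
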